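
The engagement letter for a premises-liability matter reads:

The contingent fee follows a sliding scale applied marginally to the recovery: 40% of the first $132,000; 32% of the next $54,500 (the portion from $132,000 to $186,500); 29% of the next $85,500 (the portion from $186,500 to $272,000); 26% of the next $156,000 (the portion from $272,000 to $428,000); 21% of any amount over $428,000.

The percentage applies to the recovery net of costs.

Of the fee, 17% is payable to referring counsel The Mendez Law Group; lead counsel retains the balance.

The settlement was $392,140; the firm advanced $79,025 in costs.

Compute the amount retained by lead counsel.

Fee base (net of costs): $392,140 − $79,025 = $313,115
First $132,000 at 40% = $52,800.00
Next $54,500 at 32% = $17,440.00
Next $85,500 at 29% = $24,795.00
Remaining $41,115 at 26% = $10,689.90
Fee: $52,800.00 + $17,440.00 + $24,795.00 + $10,689.90 = $105,724.90
Referral share: 17% of $105,724.90 = $17,973.23; lead counsel retains $105,724.90 − $17,973.23 = $87,751.67.

$87,751.67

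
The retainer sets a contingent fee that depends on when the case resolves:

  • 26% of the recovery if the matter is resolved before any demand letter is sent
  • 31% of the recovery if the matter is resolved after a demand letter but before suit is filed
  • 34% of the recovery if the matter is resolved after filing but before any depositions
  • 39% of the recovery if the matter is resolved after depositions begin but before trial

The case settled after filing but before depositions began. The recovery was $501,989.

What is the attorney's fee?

The matter settled after filing but before depositions began, so the 34% rate applies.
$501,989 × 34% = $170,676.26

$170,676.26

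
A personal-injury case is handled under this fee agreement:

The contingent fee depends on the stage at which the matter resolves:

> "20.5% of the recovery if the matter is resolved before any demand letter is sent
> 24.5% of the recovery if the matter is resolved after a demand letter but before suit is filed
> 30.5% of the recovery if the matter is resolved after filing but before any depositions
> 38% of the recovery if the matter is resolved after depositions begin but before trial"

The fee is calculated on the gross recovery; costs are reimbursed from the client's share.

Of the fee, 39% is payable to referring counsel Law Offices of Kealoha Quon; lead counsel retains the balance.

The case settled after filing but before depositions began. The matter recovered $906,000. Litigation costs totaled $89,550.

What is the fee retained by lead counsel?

Fee base is the gross recovery, $906,000; costs are reimbursed separately.
The matter settled after filing but before depositions began, so the 30.5% rate applies.
$906,000 × 30.5% = $276,330.00
Referral share: 39% of $276,330.00 = $107,768.70; lead counsel retains $276,330.00 − $107,768.70 = $168,561.30.

$168,561.30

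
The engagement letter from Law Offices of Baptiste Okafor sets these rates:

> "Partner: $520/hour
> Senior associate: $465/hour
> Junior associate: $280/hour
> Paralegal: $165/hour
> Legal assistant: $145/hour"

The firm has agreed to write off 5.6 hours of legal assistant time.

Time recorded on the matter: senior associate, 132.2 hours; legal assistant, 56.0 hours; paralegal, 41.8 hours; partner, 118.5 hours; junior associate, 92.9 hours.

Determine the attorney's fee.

Partner: 118.5 × $520 = $61,620.00
Senior associate: 132.2 × $465 = $61,473.00
Junior associate: 92.9 × $280 = $26,012.00
Paralegal: 41.8 × $165 = $6,897.00
Legal assistant: 56.0 × $145 = $8,120.00
Subtotal: $164,122.00
Write-off: 5.6 × $145 = $812.00
Total: $164,122.00 − $812.00 = $163,310.00

$163,310.00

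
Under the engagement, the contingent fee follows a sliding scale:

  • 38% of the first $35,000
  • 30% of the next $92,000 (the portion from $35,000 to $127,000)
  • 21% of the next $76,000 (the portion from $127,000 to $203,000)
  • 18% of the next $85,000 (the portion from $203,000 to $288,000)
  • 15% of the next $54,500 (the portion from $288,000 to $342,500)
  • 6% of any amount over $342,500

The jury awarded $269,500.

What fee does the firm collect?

$68,830.00

First $35,000 at 38% = $13,300.00
Next $92,000 at 30% = $27,600.00
Next $76,000 at 21% = $15,960.00
Remaining $66,500 at 18% = $11,970.00
Fee: $13,300.00 + $27,600.00 + $15,960.00 + $11,970.00 = $68,830.00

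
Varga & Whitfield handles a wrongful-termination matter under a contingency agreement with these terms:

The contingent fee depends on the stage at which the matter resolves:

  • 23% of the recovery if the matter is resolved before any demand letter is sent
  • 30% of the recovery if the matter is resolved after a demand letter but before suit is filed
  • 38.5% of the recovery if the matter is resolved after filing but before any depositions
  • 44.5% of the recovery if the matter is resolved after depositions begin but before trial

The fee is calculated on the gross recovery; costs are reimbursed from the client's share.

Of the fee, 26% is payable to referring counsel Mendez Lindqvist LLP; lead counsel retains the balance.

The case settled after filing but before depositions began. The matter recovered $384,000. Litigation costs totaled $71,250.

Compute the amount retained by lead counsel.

$109,401.60

Fee base is the gross recovery, $384,000; costs are reimbursed separately.
The matter settled after filing but before depositions began, so the 38.5% rate applies.
$384,000 × 38.5% = $147,840.00
Referral share: 26% of $147,840.00 = $38,438.40; lead counsel retains $147,840.00 − $38,438.40 = $109,401.60.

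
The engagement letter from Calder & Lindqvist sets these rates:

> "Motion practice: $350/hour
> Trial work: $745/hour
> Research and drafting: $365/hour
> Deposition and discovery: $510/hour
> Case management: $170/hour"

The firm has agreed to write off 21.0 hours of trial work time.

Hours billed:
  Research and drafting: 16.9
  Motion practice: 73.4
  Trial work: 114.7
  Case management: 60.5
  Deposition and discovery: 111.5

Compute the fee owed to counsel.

Motion practice: 73.4 × $350 = $25,690.00
Trial work: 114.7 × $745 = $85,451.50
Research and drafting: 16.9 × $365 = $6,168.50
Deposition and discovery: 111.5 × $510 = $56,865.00
Case management: 60.5 × $170 = $10,285.00
Subtotal: $184,460.00
Write-off: 21.0 × $745 = $15,645.00
Total: $184,460.00 − $15,645.00 = $168,815.00

$168,815.00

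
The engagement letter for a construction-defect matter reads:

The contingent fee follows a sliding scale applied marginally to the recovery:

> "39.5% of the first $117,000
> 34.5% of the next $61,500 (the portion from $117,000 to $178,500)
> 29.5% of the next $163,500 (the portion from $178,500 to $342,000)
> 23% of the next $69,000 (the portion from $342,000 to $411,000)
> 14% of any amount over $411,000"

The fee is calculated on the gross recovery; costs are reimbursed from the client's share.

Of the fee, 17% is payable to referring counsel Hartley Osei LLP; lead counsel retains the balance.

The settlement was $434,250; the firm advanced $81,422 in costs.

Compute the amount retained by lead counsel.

$111,875.70

Fee base is the gross recovery, $434,250; costs are reimbursed separately.
First $117,000 at 39.5% = $46,215.00
Next $61,500 at 34.5% = $21,217.50
Next $163,500 at 29.5% = $48,232.50
Next $69,000 at 23% = $15,870.00
Remaining $23,250 at 14% = $3,255.00
Fee: $46,215.00 + $21,217.50 + $48,232.50 + $15,870.00 + $3,255.00 = $134,790.00
Referral share: 17% of $134,790.00 = $22,914.30; lead counsel retains $134,790.00 − $22,914.30 = $111,875.70.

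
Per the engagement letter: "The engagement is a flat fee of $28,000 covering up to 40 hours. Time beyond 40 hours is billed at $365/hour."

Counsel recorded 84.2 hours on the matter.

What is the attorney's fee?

$44,133.00

Flat fee: $28,000.00
Excess hours: 84.2 − 40 = 44.2
Overrun: 44.2 × $365 = $16,133.00
Total: $28,000.00 + $16,133.00 = $44,133.00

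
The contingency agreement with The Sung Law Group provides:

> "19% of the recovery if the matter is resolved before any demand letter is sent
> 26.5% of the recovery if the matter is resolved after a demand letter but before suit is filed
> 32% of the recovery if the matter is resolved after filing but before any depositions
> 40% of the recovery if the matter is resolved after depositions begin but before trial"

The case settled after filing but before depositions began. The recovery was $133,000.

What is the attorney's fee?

$42,560.00

The matter settled after filing but before depositions began, so the 32% rate applies.
$133,000 × 32% = $42,560.00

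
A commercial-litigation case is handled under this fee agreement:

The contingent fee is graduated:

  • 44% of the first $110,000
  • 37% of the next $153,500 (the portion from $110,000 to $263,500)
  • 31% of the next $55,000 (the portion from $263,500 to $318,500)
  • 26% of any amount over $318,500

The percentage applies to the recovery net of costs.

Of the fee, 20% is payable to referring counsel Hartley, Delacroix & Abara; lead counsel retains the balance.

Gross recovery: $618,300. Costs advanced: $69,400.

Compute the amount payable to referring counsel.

$36,429.80

Fee base (net of costs): $618,300 − $69,400 = $548,900
First $110,000 at 44% = $48,400.00
Next $153,500 at 37% = $56,795.00
Next $55,000 at 31% = $17,050.00
Remaining $230,400 at 26% = $59,904.00
Fee: $48,400.00 + $56,795.00 + $17,050.00 + $59,904.00 = $182,149.00
Referral share: 20% of $182,149.00 = $36,429.80; lead counsel retains $182,149.00 − $36,429.80 = $145,719.20.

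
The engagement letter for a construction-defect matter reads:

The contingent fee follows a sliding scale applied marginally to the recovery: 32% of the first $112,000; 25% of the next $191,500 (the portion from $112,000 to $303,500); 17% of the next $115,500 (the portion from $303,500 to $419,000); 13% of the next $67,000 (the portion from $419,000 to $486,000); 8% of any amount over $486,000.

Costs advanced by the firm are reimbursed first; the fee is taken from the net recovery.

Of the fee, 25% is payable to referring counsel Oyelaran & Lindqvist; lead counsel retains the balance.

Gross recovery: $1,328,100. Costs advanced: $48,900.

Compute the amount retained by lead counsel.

$131,637.00

Fee base (net of costs): $1,328,100 − $48,900 = $1,279,200
First $112,000 at 32% = $35,840.00
Next $191,500 at 25% = $47,875.00
Next $115,500 at 17% = $19,635.00
Next $67,000 at 13% = $8,710.00
Remaining $793,200 at 8% = $63,456.00
Fee: $35,840.00 + $47,875.00 + $19,635.00 + $8,710.00 + $63,456.00 = $175,516.00
Referral share: 25% of $175,516.00 = $43,879.00; lead counsel retains $175,516.00 − $43,879.00 = $131,637.00.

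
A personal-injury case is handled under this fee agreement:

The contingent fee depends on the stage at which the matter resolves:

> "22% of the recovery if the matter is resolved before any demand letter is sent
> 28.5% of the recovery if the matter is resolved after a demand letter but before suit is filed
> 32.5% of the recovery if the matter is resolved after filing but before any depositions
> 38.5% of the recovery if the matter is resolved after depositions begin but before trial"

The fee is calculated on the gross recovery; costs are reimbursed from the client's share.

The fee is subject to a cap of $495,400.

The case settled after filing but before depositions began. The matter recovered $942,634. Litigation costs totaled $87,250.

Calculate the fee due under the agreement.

$306,356.05

Fee base is the gross recovery, $942,634; costs are reimbursed separately.
The matter settled after filing but before depositions began, so the 32.5% rate applies.
$942,634 × 32.5% = $306,356.05
$306,356.05 is under the $495,400 cap.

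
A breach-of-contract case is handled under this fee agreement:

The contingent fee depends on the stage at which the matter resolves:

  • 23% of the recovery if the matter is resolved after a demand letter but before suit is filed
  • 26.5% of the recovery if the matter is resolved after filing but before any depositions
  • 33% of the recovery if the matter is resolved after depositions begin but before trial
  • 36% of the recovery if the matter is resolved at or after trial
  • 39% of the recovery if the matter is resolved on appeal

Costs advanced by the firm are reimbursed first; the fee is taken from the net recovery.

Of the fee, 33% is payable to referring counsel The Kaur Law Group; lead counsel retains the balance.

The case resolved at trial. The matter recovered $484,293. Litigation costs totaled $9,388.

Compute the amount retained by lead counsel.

Fee base (net of costs): $484,293 − $9,388 = $474,905
The matter resolved at trial, so the 36% rate applies.
$474,905 × 36% = $170,965.80
Referral share: 33% of $170,965.80 = $56,418.71; lead counsel retains $170,965.80 − $56,418.71 = $114,547.09.

$114,547.09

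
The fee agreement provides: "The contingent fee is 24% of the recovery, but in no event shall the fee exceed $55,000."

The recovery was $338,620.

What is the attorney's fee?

24% of $338,620 = $81,268.80
That exceeds the $55,000 cap, so the fee is capped at $55,000.

$55,000.00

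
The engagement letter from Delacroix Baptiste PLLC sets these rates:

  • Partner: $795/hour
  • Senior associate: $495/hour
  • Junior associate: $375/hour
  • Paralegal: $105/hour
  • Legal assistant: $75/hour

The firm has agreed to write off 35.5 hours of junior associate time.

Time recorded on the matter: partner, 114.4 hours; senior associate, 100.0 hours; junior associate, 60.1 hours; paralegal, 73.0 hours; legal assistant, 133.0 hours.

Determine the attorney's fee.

$167,313.00

Partner: 114.4 × $795 = $90,948.00
Senior associate: 100.0 × $495 = $49,500.00
Junior associate: 60.1 × $375 = $22,537.50
Paralegal: 73.0 × $105 = $7,665.00
Legal assistant: 133.0 × $75 = $9,975.00
Subtotal: $180,625.50
Write-off: 35.5 × $375 = $13,312.50
Total: $180,625.50 − $13,312.50 = $167,313.00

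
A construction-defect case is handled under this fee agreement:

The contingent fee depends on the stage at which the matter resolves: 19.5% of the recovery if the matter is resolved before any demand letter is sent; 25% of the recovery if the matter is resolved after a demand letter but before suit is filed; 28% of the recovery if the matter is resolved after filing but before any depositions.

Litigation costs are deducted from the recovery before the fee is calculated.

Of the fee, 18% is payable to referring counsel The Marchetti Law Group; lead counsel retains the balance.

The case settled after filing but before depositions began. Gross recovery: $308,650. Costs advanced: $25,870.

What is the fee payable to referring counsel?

Fee base (net of costs): $308,650 − $25,870 = $282,780
The matter settled after filing but before depositions began, so the 28% rate applies.
$282,780 × 28% = $79,178.40
Referral share: 18% of $79,178.40 = $14,252.11; lead counsel retains $79,178.40 − $14,252.11 = $64,926.29.

$14,252.11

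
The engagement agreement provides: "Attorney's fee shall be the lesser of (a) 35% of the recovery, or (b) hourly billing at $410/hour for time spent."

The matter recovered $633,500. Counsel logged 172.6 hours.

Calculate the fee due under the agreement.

(a) 35% of $633,500 = $221,725.00
(b) 172.6 × $410 = $70,766.00
The lesser is (b): $70,766.00.

$70,766.00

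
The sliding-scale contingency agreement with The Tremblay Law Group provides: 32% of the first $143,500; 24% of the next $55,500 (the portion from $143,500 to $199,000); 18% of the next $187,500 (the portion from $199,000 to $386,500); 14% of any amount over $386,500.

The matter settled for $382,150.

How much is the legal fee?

First $143,500 at 32% = $45,920.00
Next $55,500 at 24% = $13,320.00
Remaining $183,150 at 18% = $32,967.00
Fee: $45,920.00 + $13,320.00 + $32,967.00 = $92,207.00

$92,207.00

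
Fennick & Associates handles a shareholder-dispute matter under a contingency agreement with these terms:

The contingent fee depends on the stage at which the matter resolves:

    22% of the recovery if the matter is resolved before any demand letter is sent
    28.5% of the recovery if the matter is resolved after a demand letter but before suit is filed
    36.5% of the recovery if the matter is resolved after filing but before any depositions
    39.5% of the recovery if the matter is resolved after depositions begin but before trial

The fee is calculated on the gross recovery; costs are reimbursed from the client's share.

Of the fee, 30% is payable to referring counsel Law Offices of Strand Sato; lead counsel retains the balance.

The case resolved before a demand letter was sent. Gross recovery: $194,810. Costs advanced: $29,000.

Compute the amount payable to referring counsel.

$12,857.46

Fee base is the gross recovery, $194,810; costs are reimbursed separately.
The matter resolved before a demand letter was sent, so the 22% rate applies.
$194,810 × 22% = $42,858.20
Referral share: 30% of $42,858.20 = $12,857.46; lead counsel retains $42,858.20 − $12,857.46 = $30,000.74.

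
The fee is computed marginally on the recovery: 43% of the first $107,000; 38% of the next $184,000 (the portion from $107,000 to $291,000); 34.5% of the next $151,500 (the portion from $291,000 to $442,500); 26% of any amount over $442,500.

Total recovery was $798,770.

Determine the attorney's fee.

$260,827.70

First $107,000 at 43% = $46,010.00
Next $184,000 at 38% = $69,920.00
Next $151,500 at 34.5% = $52,267.50
Remaining $356,270 at 26% = $92,630.20
Fee: $46,010.00 + $69,920.00 + $52,267.50 + $92,630.20 = $260,827.70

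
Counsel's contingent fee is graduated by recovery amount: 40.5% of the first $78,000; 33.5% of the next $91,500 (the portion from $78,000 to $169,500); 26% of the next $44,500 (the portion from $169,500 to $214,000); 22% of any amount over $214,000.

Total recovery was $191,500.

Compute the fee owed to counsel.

$67,962.50

First $78,000 at 40.5% = $31,590.00
Next $91,500 at 33.5% = $30,652.50
Remaining $22,000 at 26% = $5,720.00
Fee: $31,590.00 + $30,652.50 + $5,720.00 = $67,962.50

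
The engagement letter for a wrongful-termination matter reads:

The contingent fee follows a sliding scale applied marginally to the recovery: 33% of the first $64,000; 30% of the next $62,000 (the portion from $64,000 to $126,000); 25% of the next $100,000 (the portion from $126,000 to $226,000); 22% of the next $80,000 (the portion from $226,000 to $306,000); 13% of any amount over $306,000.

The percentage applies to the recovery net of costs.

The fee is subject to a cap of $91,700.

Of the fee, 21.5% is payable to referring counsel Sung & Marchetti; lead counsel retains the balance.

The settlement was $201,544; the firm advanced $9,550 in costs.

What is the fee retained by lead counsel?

$44,131.52

Fee base (net of costs): $201,544 − $9,550 = $191,994
First $64,000 at 33% = $21,120.00
Next $62,000 at 30% = $18,600.00
Remaining $65,994 at 25% = $16,498.50
Fee: $21,120.00 + $18,600.00 + $16,498.50 = $56,218.50
$56,218.50 is under the $91,700 cap.
Referral share: 21.5% of $56,218.50 = $12,086.98; lead counsel retains $56,218.50 − $12,086.98 = $44,131.52.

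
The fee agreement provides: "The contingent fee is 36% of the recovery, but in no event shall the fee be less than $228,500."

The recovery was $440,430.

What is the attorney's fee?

36% of $440,430 = $158,554.80
That is below the $228,500 minimum, so the minimum applies.

$228,500.00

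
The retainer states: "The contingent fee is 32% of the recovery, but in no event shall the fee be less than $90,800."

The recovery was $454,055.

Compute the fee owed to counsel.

32% of $454,055 = $145,297.60
That exceeds the $90,800 minimum.

$145,297.60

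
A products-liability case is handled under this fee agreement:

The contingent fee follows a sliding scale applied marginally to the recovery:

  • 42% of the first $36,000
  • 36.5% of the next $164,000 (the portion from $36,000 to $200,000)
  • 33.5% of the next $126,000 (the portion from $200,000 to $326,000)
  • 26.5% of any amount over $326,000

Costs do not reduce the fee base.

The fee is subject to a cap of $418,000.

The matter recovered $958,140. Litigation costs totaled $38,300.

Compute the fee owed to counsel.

Fee base is the gross recovery, $958,140; costs are reimbursed separately.
First $36,000 at 42% = $15,120.00
Next $164,000 at 36.5% = $59,860.00
Next $126,000 at 33.5% = $42,210.00
Remaining $632,140 at 26.5% = $167,517.10
Fee: $15,120.00 + $59,860.00 + $42,210.00 + $167,517.10 = $284,707.10
$284,707.10 is under the $418,000 cap.

$284,707.10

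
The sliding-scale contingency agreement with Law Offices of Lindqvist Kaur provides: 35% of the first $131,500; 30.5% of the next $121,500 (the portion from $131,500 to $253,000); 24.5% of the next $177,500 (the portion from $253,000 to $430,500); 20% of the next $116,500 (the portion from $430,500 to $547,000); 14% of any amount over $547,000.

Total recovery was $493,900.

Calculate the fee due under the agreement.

$139,250.00

First $131,500 at 35% = $46,025.00
Next $121,500 at 30.5% = $37,057.50
Next $177,500 at 24.5% = $43,487.50
Remaining $63,400 at 20% = $12,680.00
Fee: $46,025.00 + $37,057.50 + $43,487.50 + $12,680.00 = $139,250.00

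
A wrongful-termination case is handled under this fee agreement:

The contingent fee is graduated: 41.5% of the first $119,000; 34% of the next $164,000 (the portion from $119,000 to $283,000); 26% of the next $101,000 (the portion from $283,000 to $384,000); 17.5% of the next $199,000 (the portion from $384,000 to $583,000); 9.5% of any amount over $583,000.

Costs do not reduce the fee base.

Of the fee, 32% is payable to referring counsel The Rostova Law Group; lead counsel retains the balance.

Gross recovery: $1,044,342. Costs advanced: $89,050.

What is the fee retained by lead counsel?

Fee base is the gross recovery, $1,044,342; costs are reimbursed separately.
First $119,000 at 41.5% = $49,385.00
Next $164,000 at 34% = $55,760.00
Next $101,000 at 26% = $26,260.00
Next $199,000 at 17.5% = $34,825.00
Remaining $461,342 at 9.5% = $43,827.49
Fee: $49,385.00 + $55,760.00 + $26,260.00 + $34,825.00 + $43,827.49 = $210,057.49
Referral share: 32% of $210,057.49 = $67,218.40; lead counsel retains $210,057.49 − $67,218.40 = $142,839.09.

$142,839.09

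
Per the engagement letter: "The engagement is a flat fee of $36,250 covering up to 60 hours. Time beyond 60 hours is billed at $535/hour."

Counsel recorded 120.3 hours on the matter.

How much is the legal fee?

Flat fee: $36,250.00
Excess hours: 120.3 − 60 = 60.3
Overrun: 60.3 × $535 = $32,260.50
Total: $36,250.00 + $32,260.50 = $68,510.50

$68,510.50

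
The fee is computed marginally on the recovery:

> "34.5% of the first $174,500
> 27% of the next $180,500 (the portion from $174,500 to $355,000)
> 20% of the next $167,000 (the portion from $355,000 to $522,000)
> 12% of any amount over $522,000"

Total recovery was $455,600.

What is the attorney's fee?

$129,057.50

First $174,500 at 34.5% = $60,202.50
Next $180,500 at 27% = $48,735.00
Remaining $100,600 at 20% = $20,120.00
Fee: $60,202.50 + $48,735.00 + $20,120.00 = $129,057.50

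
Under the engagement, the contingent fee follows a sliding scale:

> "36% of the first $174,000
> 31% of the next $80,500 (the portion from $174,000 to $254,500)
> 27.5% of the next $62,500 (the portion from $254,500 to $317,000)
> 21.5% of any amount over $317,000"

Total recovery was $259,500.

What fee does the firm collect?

First $174,000 at 36% = $62,640.00
Next $80,500 at 31% = $24,955.00
Remaining $5,000 at 27.5% = $1,375.00
Fee: $62,640.00 + $24,955.00 + $1,375.00 = $88,970.00

$88,970.00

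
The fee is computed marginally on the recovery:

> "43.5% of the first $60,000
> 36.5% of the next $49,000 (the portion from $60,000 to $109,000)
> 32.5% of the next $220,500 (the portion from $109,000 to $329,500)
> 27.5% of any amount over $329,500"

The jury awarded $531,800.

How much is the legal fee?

First $60,000 at 43.5% = $26,100.00
Next $49,000 at 36.5% = $17,885.00
Next $220,500 at 32.5% = $71,662.50
Remaining $202,300 at 27.5% = $55,632.50
Fee: $26,100.00 + $17,885.00 + $71,662.50 + $55,632.50 = $171,280.00

$171,280.00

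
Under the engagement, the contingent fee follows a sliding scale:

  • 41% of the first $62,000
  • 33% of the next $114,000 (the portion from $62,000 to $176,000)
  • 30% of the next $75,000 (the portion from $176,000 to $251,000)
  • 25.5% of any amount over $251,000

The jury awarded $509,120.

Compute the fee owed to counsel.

$151,360.60

First $62,000 at 41% = $25,420.00
Next $114,000 at 33% = $37,620.00
Next $75,000 at 30% = $22,500.00
Remaining $258,120 at 25.5% = $65,820.60
Fee: $25,420.00 + $37,620.00 + $22,500.00 + $65,820.60 = $151,360.60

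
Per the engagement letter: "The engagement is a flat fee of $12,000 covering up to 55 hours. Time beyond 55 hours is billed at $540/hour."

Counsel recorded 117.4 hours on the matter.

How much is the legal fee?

$45,696.00

Flat fee: $12,000.00
Excess hours: 117.4 − 55 = 62.4
Overrun: 62.4 × $540 = $33,696.00
Total: $12,000.00 + $33,696.00 = $45,696.00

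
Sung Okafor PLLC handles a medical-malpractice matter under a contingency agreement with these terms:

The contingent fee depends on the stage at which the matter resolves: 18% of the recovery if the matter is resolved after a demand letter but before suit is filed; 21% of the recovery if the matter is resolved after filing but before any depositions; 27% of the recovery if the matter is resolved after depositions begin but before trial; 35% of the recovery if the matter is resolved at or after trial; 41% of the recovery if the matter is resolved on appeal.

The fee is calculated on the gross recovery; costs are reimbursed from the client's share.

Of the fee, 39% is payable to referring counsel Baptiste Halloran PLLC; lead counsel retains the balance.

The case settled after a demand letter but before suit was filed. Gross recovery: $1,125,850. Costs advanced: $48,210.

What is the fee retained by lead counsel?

Fee base is the gross recovery, $1,125,850; costs are reimbursed separately.
The matter settled after a demand letter but before suit was filed, so the 18% rate applies.
$1,125,850 × 18% = $202,653.00
Referral share: 39% of $202,653.00 = $79,034.67; lead counsel retains $202,653.00 − $79,034.67 = $123,618.33.

$123,618.33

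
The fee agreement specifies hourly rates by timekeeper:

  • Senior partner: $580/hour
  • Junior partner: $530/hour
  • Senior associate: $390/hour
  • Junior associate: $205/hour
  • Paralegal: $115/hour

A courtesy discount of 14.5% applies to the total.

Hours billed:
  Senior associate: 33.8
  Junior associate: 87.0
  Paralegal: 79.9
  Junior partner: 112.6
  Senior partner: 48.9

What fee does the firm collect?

$109,649.90

Senior partner: 48.9 × $580 = $28,362.00
Junior partner: 112.6 × $530 = $59,678.00
Senior associate: 33.8 × $390 = $13,182.00
Junior associate: 87.0 × $205 = $17,835.00
Paralegal: 79.9 × $115 = $9,188.50
Subtotal: $128,245.50
Less 14.5% discount: −$18,595.60
Total: $128,245.50 − $18,595.60 = $109,649.90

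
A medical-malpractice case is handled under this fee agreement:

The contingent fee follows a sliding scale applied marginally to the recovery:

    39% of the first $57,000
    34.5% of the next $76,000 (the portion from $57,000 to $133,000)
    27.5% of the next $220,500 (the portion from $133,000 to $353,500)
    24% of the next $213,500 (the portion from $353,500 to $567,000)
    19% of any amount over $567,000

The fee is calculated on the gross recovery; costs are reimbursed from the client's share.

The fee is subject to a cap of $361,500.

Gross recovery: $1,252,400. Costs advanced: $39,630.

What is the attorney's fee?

Fee base is the gross recovery, $1,252,400; costs are reimbursed separately.
First $57,000 at 39% = $22,230.00
Next $76,000 at 34.5% = $26,220.00
Next $220,500 at 27.5% = $60,637.50
Next $213,500 at 24% = $51,240.00
Remaining $685,400 at 19% = $130,226.00
Fee: $22,230.00 + $26,220.00 + $60,637.50 + $51,240.00 + $130,226.00 = $290,553.50
$290,553.50 is under the $361,500 cap.

$290,553.50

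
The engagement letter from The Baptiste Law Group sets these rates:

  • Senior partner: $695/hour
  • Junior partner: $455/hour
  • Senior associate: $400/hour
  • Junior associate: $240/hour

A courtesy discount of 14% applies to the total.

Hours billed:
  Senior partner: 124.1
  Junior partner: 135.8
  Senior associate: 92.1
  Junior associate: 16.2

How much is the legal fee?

$162,339.19

Senior partner: 124.1 × $695 = $86,249.50
Junior partner: 135.8 × $455 = $61,789.00
Senior associate: 92.1 × $400 = $36,840.00
Junior associate: 16.2 × $240 = $3,888.00
Subtotal: $188,766.50
Less 14% discount: −$26,427.31
Total: $188,766.50 − $26,427.31 = $162,339.19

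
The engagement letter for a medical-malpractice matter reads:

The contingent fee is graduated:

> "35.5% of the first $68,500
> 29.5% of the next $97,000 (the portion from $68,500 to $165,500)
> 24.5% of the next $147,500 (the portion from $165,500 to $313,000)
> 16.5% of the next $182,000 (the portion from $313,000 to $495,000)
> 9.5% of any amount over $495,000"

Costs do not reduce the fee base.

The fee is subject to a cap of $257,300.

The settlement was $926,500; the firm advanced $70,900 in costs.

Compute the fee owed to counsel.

$160,092.50

Fee base is the gross recovery, $926,500; costs are reimbursed separately.
First $68,500 at 35.5% = $24,317.50
Next $97,000 at 29.5% = $28,615.00
Next $147,500 at 24.5% = $36,137.50
Next $182,000 at 16.5% = $30,030.00
Remaining $431,500 at 9.5% = $40,992.50
Fee: $24,317.50 + $28,615.00 + $36,137.50 + $30,030.00 + $40,992.50 = $160,092.50
$160,092.50 is under the $257,300 cap.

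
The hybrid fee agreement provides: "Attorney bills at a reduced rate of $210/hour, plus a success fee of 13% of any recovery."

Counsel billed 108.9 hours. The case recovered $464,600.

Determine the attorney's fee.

$83,267.00

Hourly: 108.9 × $210 = $22,869.00
Success fee: 13% of $464,600 = $60,398.00
Total: $22,869.00 + $60,398.00 = $83,267.00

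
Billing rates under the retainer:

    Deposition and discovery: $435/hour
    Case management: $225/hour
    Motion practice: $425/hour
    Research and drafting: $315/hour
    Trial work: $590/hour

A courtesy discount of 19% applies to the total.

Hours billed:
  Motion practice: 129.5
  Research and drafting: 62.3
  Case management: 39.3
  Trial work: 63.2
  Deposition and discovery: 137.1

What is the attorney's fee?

Deposition and discovery: 137.1 × $435 = $59,638.50
Case management: 39.3 × $225 = $8,842.50
Motion practice: 129.5 × $425 = $55,037.50
Research and drafting: 62.3 × $315 = $19,624.50
Trial work: 63.2 × $590 = $37,288.00
Subtotal: $180,431.00
Less 19% discount: −$34,281.89
Total: $180,431.00 − $34,281.89 = $146,149.11

$146,149.11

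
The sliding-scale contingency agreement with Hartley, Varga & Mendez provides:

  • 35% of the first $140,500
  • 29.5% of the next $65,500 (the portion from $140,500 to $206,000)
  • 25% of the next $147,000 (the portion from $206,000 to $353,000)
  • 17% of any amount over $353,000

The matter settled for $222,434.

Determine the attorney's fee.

First $140,500 at 35% = $49,175.00
Next $65,500 at 29.5% = $19,322.50
Remaining $16,434 at 25% = $4,108.50
Fee: $49,175.00 + $19,322.50 + $4,108.50 = $72,606.00

$72,606.00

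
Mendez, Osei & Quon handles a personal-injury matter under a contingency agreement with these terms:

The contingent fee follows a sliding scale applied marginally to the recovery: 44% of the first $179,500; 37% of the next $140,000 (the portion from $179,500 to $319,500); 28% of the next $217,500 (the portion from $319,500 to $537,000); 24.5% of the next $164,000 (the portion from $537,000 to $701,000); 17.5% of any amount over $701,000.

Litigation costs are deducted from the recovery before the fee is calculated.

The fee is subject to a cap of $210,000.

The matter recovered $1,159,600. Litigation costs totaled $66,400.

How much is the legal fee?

Fee base (net of costs): $1,159,600 − $66,400 = $1,093,200
First $179,500 at 44% = $78,980.00
Next $140,000 at 37% = $51,800.00
Next $217,500 at 28% = $60,900.00
Next $164,000 at 24.5% = $40,180.00
Remaining $392,200 at 17.5% = $68,635.00
Fee: $78,980.00 + $51,800.00 + $60,900.00 + $40,180.00 + $68,635.00 = $300,495.00
$300,495.00 exceeds the $210,000 cap, so the fee is capped at $210,000.00.

$210,000.00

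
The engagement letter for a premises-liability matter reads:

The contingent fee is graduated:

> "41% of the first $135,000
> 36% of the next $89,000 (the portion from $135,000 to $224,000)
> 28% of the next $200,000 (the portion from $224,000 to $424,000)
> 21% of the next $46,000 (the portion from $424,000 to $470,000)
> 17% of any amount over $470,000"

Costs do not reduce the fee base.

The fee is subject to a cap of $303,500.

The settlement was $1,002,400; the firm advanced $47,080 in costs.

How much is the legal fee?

$243,558.00

Fee base is the gross recovery, $1,002,400; costs are reimbursed separately.
First $135,000 at 41% = $55,350.00
Next $89,000 at 36% = $32,040.00
Next $200,000 at 28% = $56,000.00
Next $46,000 at 21% = $9,660.00
Remaining $532,400 at 17% = $90,508.00
Fee: $55,350.00 + $32,040.00 + $56,000.00 + $9,660.00 + $90,508.00 = $243,558.00
$243,558.00 is under the $303,500 cap.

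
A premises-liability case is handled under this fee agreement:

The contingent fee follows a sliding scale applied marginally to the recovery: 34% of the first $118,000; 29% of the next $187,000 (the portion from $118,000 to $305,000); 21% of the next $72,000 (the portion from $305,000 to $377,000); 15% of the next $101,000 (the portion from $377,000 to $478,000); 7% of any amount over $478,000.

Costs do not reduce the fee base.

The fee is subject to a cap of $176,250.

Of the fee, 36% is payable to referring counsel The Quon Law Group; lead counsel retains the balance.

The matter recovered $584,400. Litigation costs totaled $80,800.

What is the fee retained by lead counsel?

Fee base is the gross recovery, $584,400; costs are reimbursed separately.
First $118,000 at 34% = $40,120.00
Next $187,000 at 29% = $54,230.00
Next $72,000 at 21% = $15,120.00
Next $101,000 at 15% = $15,150.00
Remaining $106,400 at 7% = $7,448.00
Fee: $40,120.00 + $54,230.00 + $15,120.00 + $15,150.00 + $7,448.00 = $132,068.00
$132,068.00 is under the $176,250 cap.
Referral share: 36% of $132,068.00 = $47,544.48; lead counsel retains $132,068.00 − $47,544.48 = $84,523.52.

$84,523.52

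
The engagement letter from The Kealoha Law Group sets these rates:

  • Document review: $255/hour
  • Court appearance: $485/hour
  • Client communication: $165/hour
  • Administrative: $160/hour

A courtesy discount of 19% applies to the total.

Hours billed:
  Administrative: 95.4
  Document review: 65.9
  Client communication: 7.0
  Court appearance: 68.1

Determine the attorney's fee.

$53,664.12

Document review: 65.9 × $255 = $16,804.50
Court appearance: 68.1 × $485 = $33,028.50
Client communication: 7.0 × $165 = $1,155.00
Administrative: 95.4 × $160 = $15,264.00
Subtotal: $66,252.00
Less 19% discount: −$12,587.88
Total: $66,252.00 − $12,587.88 = $53,664.12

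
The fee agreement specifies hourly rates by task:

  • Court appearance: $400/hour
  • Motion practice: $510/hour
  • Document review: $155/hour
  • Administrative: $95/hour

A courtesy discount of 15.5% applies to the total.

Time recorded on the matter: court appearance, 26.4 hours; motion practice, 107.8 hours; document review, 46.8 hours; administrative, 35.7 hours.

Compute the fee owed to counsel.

$64,375.06

Court appearance: 26.4 × $400 = $10,560.00
Motion practice: 107.8 × $510 = $54,978.00
Document review: 46.8 × $155 = $7,254.00
Administrative: 35.7 × $95 = $3,391.50
Subtotal: $76,183.50
Less 15.5% discount: −$11,808.44
Total: $76,183.50 − $11,808.44 = $64,375.06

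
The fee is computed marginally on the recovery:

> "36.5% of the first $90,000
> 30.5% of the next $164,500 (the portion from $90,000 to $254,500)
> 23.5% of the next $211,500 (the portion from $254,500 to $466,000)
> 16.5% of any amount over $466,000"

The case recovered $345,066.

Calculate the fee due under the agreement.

$104,305.51

First $90,000 at 36.5% = $32,850.00
Next $164,500 at 30.5% = $50,172.50
Remaining $90,566 at 23.5% = $21,283.01
Fee: $32,850.00 + $50,172.50 + $21,283.01 = $104,305.51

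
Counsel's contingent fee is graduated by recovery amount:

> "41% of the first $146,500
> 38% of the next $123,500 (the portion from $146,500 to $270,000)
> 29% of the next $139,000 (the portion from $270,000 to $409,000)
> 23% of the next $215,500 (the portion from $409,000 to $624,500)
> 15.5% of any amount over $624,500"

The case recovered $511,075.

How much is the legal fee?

First $146,500 at 41% = $60,065.00
Next $123,500 at 38% = $46,930.00
Next $139,000 at 29% = $40,310.00
Remaining $102,075 at 23% = $23,477.25
Fee: $60,065.00 + $46,930.00 + $40,310.00 + $23,477.25 = $170,782.25

$170,782.25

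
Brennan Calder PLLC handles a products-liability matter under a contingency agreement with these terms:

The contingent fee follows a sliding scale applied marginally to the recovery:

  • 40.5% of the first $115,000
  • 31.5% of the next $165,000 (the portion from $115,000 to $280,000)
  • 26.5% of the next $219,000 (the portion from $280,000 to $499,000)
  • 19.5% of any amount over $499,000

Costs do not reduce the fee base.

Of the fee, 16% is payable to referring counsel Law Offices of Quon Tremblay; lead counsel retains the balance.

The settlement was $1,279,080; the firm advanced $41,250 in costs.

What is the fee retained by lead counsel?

$259,308.50

Fee base is the gross recovery, $1,279,080; costs are reimbursed separately.
First $115,000 at 40.5% = $46,575.00
Next $165,000 at 31.5% = $51,975.00
Next $219,000 at 26.5% = $58,035.00
Remaining $780,080 at 19.5% = $152,115.60
Fee: $46,575.00 + $51,975.00 + $58,035.00 + $152,115.60 = $308,700.60
Referral share: 16% of $308,700.60 = $49,392.10; lead counsel retains $308,700.60 − $49,392.10 = $259,308.50.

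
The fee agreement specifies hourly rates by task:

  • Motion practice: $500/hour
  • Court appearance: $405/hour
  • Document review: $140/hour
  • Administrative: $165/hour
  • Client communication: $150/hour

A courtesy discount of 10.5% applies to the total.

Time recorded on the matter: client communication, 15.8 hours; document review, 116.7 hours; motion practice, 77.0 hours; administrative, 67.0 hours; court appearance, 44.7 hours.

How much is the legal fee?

$77,298.02

Motion practice: 77.0 × $500 = $38,500.00
Court appearance: 44.7 × $405 = $18,103.50
Document review: 116.7 × $140 = $16,338.00
Administrative: 67.0 × $165 = $11,055.00
Client communication: 15.8 × $150 = $2,370.00
Subtotal: $86,366.50
Less 10.5% discount: −$9,068.48
Total: $86,366.50 − $9,068.48 = $77,298.02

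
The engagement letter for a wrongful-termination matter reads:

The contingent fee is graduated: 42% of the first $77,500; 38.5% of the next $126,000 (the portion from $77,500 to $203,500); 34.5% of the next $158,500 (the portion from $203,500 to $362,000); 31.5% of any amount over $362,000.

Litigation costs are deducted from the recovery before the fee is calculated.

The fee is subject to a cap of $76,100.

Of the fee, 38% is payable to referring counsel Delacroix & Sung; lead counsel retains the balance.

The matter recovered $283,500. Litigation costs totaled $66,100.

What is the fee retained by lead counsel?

Fee base (net of costs): $283,500 − $66,100 = $217,400
First $77,500 at 42% = $32,550.00
Next $126,000 at 38.5% = $48,510.00
Remaining $13,900 at 34.5% = $4,795.50
Fee: $32,550.00 + $48,510.00 + $4,795.50 = $85,855.50
$85,855.50 exceeds the $76,100 cap, so the fee is capped at $76,100.00.
Referral share: 38% of $76,100.00 = $28,918.00; lead counsel retains $76,100.00 − $28,918.00 = $47,182.00.

$47,182.00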